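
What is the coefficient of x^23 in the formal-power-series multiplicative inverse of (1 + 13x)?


The inverse is 1/(1 + 13x). Apply the geometric identity 1/(1 - y) = sum_{k>=0} y^k with y = -13x:
1/(1 + 13x) = sum_{k>=0} (-13)^k x^k.
So the coefficient of x^23 is (-13)^23 = -41753905413413116367045797.

-41753905413413116367045797


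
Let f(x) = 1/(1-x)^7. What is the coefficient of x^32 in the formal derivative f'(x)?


Differentiate: d/dx [ 1/(1-x)^r ] = r / (1-x)^(r+1).
Here r = 7, so f'(x) = 7 / (1-x)^8.
The expansion of 1/(1-x)^(r+1) has coefficient of x^n equal to C(n+r, r).
So the coefficient of x^32 in f'(x) is
7 * C(39, 7) = 7 * 15380937 = 107666559

107666559


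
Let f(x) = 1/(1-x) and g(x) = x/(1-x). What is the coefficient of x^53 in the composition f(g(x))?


First simplify the composition: f(g(x)) = 1/(1 - x/(1-x)) = (1-x)/((1-x) - x) = (1-x)/(1-2x).
Now extract the coefficient. Write (1-x)/(1-2x) = 1/(1-2x) - x/(1-2x).
The coefficient of x^n in 1/(1-2x) is 2^n, and in x/(1-2x) is 2^(n-1) (for n >= 1).
So the coefficient of x^53 is 2^53 - 2^52 = 9007199254740992 - 4503599627370496 = 4503599627370496.

4503599627370496


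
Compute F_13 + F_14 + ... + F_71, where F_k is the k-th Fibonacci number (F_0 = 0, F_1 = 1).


Use the identity sum_{k=0}^{N} F_k = F_{N+2} - 1 (which follows from F_{k+2} - F_{k+1} = F_k). Then
sum_{k=13}^{71} F_k = (F_{73} - 1) - (F_{14} - 1) = F_{73} - F_{14}.
Computing: F_{73} = 806515533049393, F_{14} = 377, so
Sum = 806515533049393 - 377 = 806515533049016.

806515533049016


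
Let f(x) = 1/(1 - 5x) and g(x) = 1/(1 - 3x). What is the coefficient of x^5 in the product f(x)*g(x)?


The coefficient of x^n in f*g is the Cauchy product: sum_{k=0}^{n} a^k * b^(n-k).
With a=5, b=3, n=5:
sum_{k=0}^{5} 5^k * 3^(5-k)
= 7448

7448


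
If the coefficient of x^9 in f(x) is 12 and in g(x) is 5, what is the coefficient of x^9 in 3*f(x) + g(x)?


Scalar multiplication scales coefficients: 3 * 12 = 36.
Then add the g coefficient: 36 + 5
= 41

41


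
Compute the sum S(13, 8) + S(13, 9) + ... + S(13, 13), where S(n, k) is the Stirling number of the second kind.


By definition, S(n, k) counts partitions of an n-set into exactly k nonempty blocks.
Computing row n = 13 for k = 8..13:
S(13, k): 1899612, 359502, 39325, 2431, 78, 1
Sum = 2300949.

2300949


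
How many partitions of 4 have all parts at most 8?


Using the generating function (1-x)^(-1)(1-x^2)^(-1)...(1-x^8)^(-1),
the coefficient of x^4 counts these restricted partitions.
Result = 5

5


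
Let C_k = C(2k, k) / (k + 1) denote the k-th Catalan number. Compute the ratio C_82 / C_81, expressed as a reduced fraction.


Using C_k = (2k)! / (k! (k+1)!), the ratio C_{k+1}/C_k simplifies to
C_{k+1}/C_k = [(2k+2)! / ((k+1)! (k+2)!)] * [k! (k+1)! / (2k)!]
 = (2k+2)(2k+1) / ((k+1)(k+2)) = 2(2k+1) / (k+2).
For k = 81: 2(2*81 + 1) / (81 + 2) = 326/83 = 326/83.

326/83


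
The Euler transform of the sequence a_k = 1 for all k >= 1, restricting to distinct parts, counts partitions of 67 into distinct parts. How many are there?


Partitions of 67 into distinct parts can be computed via generating function.
Product (1+x)(1+x^2)(1+x^3)...
The coefficient of x^67 = 22250

22250


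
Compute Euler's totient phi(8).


phi(n) counts integers in [1, n] coprime to n. Using the multiplicative formula phi(n) = n * prod_{p | n} (1 - 1/p):
8 = 2^3, so
phi(8) = 8 * (1 - 1/2) = 4.

4


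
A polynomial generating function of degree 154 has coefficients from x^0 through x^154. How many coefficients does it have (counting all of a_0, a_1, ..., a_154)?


A polynomial of degree 154 takes the form a_0 + a_1 x + ... + a_154 x^154.
The number of coefficients is 154 + 1 = 155.

155


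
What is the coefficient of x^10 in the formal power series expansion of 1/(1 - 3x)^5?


The general identity 1/(1 - c x)^r = sum_{k>=0} c^k C(k + r - 1, r - 1) x^k follows by substituting y = c x into 1/(1 - y)^r = sum_{k>=0} C(k + r - 1, r - 1) y^k.
For c = 3, r = 5, k = 10:
3^10 * C(14, 4) = 59049 * 1001 = 59108049.

59108049


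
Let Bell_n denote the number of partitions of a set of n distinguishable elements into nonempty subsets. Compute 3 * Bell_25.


Bell_25 can be computed from the Bell triangle or from Dobinski's identity Bell_n = (1/e) * sum_{k>=0} k^n / k!.
Computing Bell_25 = 4638590332229999353.
Then 3 * 4638590332229999353 = 13915770996689998059.

13915770996689998059


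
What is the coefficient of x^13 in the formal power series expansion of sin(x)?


The Maclaurin series is sin(t) = sum_{k>=0} (-1)^k t^(2k+1) / (2k+1)!, so substituting t = x, only odd powers of x are nonzero, with coefficient of x^(2k+1) equal to (-1)^k / (2k+1)!.
Write 13 = 2*6 + 1, giving the coefficient (-1)^6 / 13! = 1/6227020800 = 1/6227020800.

1/6227020800


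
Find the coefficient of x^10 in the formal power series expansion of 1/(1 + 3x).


Write 1/(1 + c x) = 1/(1 - (-c) x) and apply the geometric-series identity
1/(1 - y) = sum_{k>=0} y^k to get 1/(1 + c x) = sum_{k>=0} (-c)^k x^k.
So the coefficient of x^k is (-c)^k = (-1)^k * c^k.
Here c = 3 and k = 10:
(-3)^10 = 1 * 59049 = 59049

59049


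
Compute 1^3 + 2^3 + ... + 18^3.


This power sum has a closed form given by Faulhaber's formula
sum_{k=1}^{m} k^p = (1 / (p + 1)) * sum_{j=0}^{p} C(p + 1, j) B_j m^(p + 1 - j),
but for small m direct computation is fastest:
1 + 8 + 27 + 64 + 125 + 216 + 343 + 512 + 729 + 1000 + 1331 + 1728 + 2197 + 2744 + 3375 + 4096 + 4913 + 5832 = 29241.

29241


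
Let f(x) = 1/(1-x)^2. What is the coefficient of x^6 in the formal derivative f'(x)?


Differentiate: d/dx [ 1/(1-x)^r ] = r / (1-x)^(r+1).
Here r = 2, so f'(x) = 2 / (1-x)^3.
The expansion of 1/(1-x)^(r+1) has coefficient of x^n equal to C(n+r, r).
So the coefficient of x^6 in f'(x) is
2 * C(8, 2) = 2 * 28 = 56

56


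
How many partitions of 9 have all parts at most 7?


Using the generating function (1-x)^(-1)(1-x^2)^(-1)...(1-x^7)^(-1),
the coefficient of x^9 counts these restricted partitions.
Result = 28

28


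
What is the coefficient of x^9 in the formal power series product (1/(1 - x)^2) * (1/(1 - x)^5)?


Combine the factors: (1/(1 - x)^2) * (1/(1 - x)^5) = 1/(1 - x)^7.
Then use 1/(1 - x)^r = sum_{k>=0} C(k + r - 1, r - 1) x^k with r = 7 and k = 9:
C(15, 6) = 5005.

5005


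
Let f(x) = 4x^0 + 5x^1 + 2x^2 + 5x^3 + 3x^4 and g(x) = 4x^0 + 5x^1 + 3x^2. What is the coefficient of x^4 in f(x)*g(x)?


Cauchy product at x^4:
2*3 + 5*5 + 3*4
= 43

43


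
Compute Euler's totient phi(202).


phi(n) counts integers in [1, n] coprime to n. Using the multiplicative formula phi(n) = n * prod_{p | n} (1 - 1/p):
202 = 2 * 101, so
phi(202) = 202 * (1 - 1/2) * (1 - 1/101) = 100.

100


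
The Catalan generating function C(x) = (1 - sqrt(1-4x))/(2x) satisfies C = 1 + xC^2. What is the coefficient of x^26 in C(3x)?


Substituting x -> 3x scales the n-th coefficient by 3^n, so [x^26] C(3x) = 3^26 * C_26.
C_26 = C(2*26, 26)/(27) = 495918532948104/27 = 18367353072152.
So 3^26 * 18367353072152 = 2541865828329 * 18367353072152 = 46687347130956846382594008.

46687347130956846382594008


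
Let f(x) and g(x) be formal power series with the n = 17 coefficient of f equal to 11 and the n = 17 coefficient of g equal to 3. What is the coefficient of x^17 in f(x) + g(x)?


Addition of formal power series is termwise.
The coefficient of x^17 in f + g = 11 + 3
= 14

14


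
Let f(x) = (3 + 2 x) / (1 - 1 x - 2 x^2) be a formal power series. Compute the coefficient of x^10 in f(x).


Write f(x) = sum_{k>=0} a_k x^k. Multiplying both sides by 1 - 1 x - 2 x^2 gives
(1 - 1 x - 2 x^2) sum_{k>=0} a_k x^k = 3 + 2 x.
Matching coefficients:
 x^0: a_0 = 3
 x^1: a_1 - 1 a_0 = 2  =>  a_1 = 1*3 + 2 = 5
 x^k (k >= 2): a_k = 1 a_{k-1} + 2 a_{k-2}.
Iterating: a_2 = 11, a_3 = 21, a_4 = 43, a_5 = 85, a_6 = 171, a_7 = 341, a_8 = 683, a_9 = 1365, a_10 = 2731.
So the coefficient of x^10 is 2731.

2731


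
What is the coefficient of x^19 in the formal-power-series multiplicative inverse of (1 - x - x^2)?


Let the inverse be f(x) = sum_{k>=0} a_k x^k. From f(x) * (1 - x - x^2) = 1 and matching coefficients:
 x^0: a_0 = 1.
 x^1: a_1 - a_0 = 0, so a_1 = 1.
 x^k (k >= 2): a_k - a_{k-1} - a_{k-2} = 0, i.e. a_k = a_{k-1} + a_{k-2}.
This is the Fibonacci-type recurrence shifted so that a_0 = a_1 = 1.
Iterating: a_0=1, a_1=1, a_2=2, a_3=3, a_4=5, a_5=8, a_6=13, a_7=21, a_8=34, a_9=55, ...
a_19 = 6765.

6765


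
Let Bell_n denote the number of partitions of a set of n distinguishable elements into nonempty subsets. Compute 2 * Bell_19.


Bell_19 can be computed from the Bell triangle or from Dobinski's identity Bell_n = (1/e) * sum_{k>=0} k^n / k!.
Computing Bell_19 = 5832742205057.
Then 2 * 5832742205057 = 11665484410114.

11665484410114


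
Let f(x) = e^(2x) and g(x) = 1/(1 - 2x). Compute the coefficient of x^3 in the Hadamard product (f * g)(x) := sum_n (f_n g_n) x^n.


Expanding: f_k = 2^k/k! (from e^(2x)) and g_k = 2^k (from 1/(1 - 2x)). So the Hadamard coefficient (f * g)_k = 2^k 2^k / k! = (4)^k / k!.
For k = 3: 4^3/3! = 64/6 = 32/3.

32/3


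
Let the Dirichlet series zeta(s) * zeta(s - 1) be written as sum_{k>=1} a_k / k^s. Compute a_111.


Convolution gives a_k = sum_{d | k} d * 1 = sum_{d | k} d = sigma(k), the sum of positive divisors of k.
For k = 111, the divisors are 1, 3, 37, 111, so
sigma(111) = 1 + 3 + 37 + 111 = 152.

152


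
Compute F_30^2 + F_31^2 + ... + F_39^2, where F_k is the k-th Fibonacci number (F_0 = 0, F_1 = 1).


There is a standard identity sum_{k=0}^{N} F_k^2 = F_N * F_{N+1} (proved inductively from the telescoping relation F_k^2 = F_k F_{k+1} - F_{k-1} F_k). Then
sum_{k=30}^{39} F_k^2 = F_39 F_40 - F_29 F_30.
Computing: F_39 = 63245986, F_40 = 102334155, F_29 = 514229, F_30 = 832040.
Sum = 63245986 * 102334155 - 514229 * 832040 = 6471796675354670.

6471796675354670


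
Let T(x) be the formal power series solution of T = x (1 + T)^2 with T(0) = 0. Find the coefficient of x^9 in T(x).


Apply the Lagrange inversion formula: if T = x * phi(T) with phi(t) = (1 + t)^2, then [x^n] T = (1/n) [t^(n-1)] phi(t)^n = (1/n) [t^(n-1)] (1 + t)^(2n) = (1/n) C(2n, n-1).
Using the identity C(2n, n-1) = C(2n, n) * n / (n+1), the unscaled factor equals C(2n, n) / (n+1) = C_n, the n-th Catalan number.
For n = 9: C_9 = C(18, 9) / 10 = 48620/10 = 4862 = 4862.

4862


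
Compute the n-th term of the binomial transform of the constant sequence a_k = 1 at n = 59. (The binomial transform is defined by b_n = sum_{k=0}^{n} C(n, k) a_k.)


With a_k = 1 for all k, b_n = sum_{k=0}^{n} C(n, k) = 2^n by the binomial theorem.
For n = 59: 2^59 = 576460752303423488.

576460752303423488


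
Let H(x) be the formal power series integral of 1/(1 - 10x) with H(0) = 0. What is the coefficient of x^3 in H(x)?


1/(1 - 10x) = sum_{k>=0} 10^k x^k. Integrating termwise with H(0) = 0:
H(x) = sum_{k>=0} 10^k x^(k+1) / (k+1) = sum_{m>=1} 10^(m-1) x^m / m.
For m = 3: 10^2/3 = 100/3 = 100/3.

100/3


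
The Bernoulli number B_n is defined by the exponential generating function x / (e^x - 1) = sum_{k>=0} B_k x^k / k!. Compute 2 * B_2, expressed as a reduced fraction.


Bernoulli numbers can also be computed recursively via B_0 = 1 and sum_{j=0}^{m} C(m+1, j) B_j = 0 for m >= 1. Odd-index Bernoulli numbers vanish for k >= 3.
Computing B_2 = 1/6, so 2 * B_2 = 2 * 1/6 = 1/3.

1/3


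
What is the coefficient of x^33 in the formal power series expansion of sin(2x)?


The Maclaurin series is sin(t) = sum_{k>=0} (-1)^k t^(2k+1) / (2k+1)!, so substituting t = 2x, only odd powers of x are nonzero, with coefficient of x^(2k+1) equal to (-1)^k 2^(2k+1) / (2k+1)!.
Write 33 = 2*16 + 1, giving the coefficient (-1)^16 * 2^33 / 33! = 8589934592/8683317618811886495518194401280000000 = 4/4043484860477916195764296875.

4/4043484860477916195764296875


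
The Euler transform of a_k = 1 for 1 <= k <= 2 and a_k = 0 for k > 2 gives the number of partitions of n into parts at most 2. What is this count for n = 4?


Partitions of 4 into parts at most 2:
Using generating function (1-x)^(-1)(1-x^2)^(-1),
the coefficient of x^4 = 3

3


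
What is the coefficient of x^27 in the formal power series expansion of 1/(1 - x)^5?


The negative binomial / multiset identity is
1/(1 - x)^r = sum_{k>=0} C(k + r - 1, r - 1) x^k.
Here r = 5 and k = 27, so the coefficient is
C(27 + 4, 4) = C(31, 4)
= 31465

31465


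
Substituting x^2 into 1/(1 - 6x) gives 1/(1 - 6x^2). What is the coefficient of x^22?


The coefficient of x^(2m) in 1/(1 - 6x^2) is 6^m.
With n = 22 = 2*11, the coefficient is 6^11 = 362797056.

362797056


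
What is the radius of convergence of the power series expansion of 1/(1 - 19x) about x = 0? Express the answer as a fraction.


Expanding 1/(1 - 19x) = sum_{k>=0} 19^k x^k, the series converges when |19x| < 1, i.e., |x| < 1/19.
So the radius of convergence is 1/19 = 1/19.

1/19


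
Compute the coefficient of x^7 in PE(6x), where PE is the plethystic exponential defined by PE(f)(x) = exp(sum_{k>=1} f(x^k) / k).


With f(x) = 6x, the exponent is sum_{k>=1} 6 x^k / k = 6 * (-ln(1 - x)). Exponentiating:
PE(6x) = exp(-6 ln(1 - x)) = 1/(1 - x)^6.
By the negative binomial expansion, [x^n] 1/(1 - x)^6 = C(n + 5, 5).
For n = 7: C(12, 5) = 792.

792


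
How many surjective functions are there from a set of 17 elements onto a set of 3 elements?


By inclusion-exclusion on which target elements are missed, the number of surjections from an n-set onto a k-set is
surj(n, k) = sum_{j=0}^{k} (-1)^j C(k, j) (k - j)^n.
Equivalently surj(n, k) = k! * S(n, k), where S(n, k) is the Stirling number of the second kind.
For n = 17, k = 3:
S(17, 3) = 21457825, so
surj = 3! * 21457825 = 6 * 21457825 = 128746950.

128746950


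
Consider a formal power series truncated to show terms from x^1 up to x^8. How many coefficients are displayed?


From x^1 to x^8 inclusive, the count is 8 - 1 + 1 = 8.

8


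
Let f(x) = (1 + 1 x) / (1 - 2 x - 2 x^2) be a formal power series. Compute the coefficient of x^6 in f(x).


Write f(x) = sum_{k>=0} a_k x^k. Multiplying both sides by 1 - 2 x - 2 x^2 gives
(1 - 2 x - 2 x^2) sum_{k>=0} a_k x^k = 1 + 1 x.
Matching coefficients:
 x^0: a_0 = 1
 x^1: a_1 - 2 a_0 = 1  =>  a_1 = 2*1 + 1 = 3
 x^k (k >= 2): a_k = 2 a_{k-1} + 2 a_{k-2}.
Iterating: a_2 = 8, a_3 = 22, a_4 = 60, a_5 = 164, a_6 = 448.
So the coefficient of x^6 is 448.

448


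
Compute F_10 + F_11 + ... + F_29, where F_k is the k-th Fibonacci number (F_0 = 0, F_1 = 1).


Use the identity sum_{k=0}^{N} F_k = F_{N+2} - 1 (which follows from F_{k+2} - F_{k+1} = F_k). Then
sum_{k=10}^{29} F_k = (F_{31} - 1) - (F_{11} - 1) = F_{31} - F_{11}.
Computing: F_{31} = 1346269, F_{11} = 89, so
Sum = 1346269 - 89 = 1346180.

1346180


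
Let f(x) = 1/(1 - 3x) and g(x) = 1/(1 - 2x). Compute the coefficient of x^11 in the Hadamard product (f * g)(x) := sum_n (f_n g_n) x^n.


f has coefficients f_k = 3^k and g has coefficients g_k = 2^k, so the Hadamard product has coefficient (f*g)_k = 3^k * 2^k = 6^k.
For k = 11: 6^11 = 362797056.

362797056


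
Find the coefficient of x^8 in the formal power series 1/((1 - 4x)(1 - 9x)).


By partial fractions or Cauchy convolution:
The coefficient equals sum_{k=0}^{8} 4^k * 9^(8-k).
= 77431669

77431669


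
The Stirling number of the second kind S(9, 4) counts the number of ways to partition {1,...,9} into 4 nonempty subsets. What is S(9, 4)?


Using the explicit formula S(n,k) = (1/k!) sum_{j=0}^{k} (-1)^(k-j) C(k,j) j^n:
S(9, 4) = 7770
Equivalently, S(n,k) is n! times the coefficient of x^n in the EGF (e^x - 1)^k / k!.

7770


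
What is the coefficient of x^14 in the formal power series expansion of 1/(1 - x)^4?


The expansion 1/(1 - x)^r = sum_{k>=0} C(k + r - 1, r - 1) x^k follows from the multiset / negative-binomial theorem (or from repeated differentiation of the geometric series).
For r = 4 and k = 14:
C(17, 3) = 355687428096000 / (6 * 87178291200) = 680.

680


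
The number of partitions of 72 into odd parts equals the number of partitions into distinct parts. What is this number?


Computing partitions of 72 into odd parts (1, 3, 5, ...):
Using the generating function prod_{k>=0} 1/(1-x^(2k+1)),
the count is 36352

36352


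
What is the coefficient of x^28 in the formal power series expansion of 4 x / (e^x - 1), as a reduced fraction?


The exponential generating function for Bernoulli numbers is
x / (e^x - 1) = sum_{k>=0} B_k x^k / k!.
So the coefficient of x^28 in 4 x / (e^x - 1) is 4 B_28 / 28!.
Computing: B_28 = -23749461029/870, 28! = 304888344611713860501504000000, giving
4 * -23749461029/870 / 304888344611713860501504000000 = -3392780147/9473316421863966379868160000000.

-3392780147/9473316421863966379868160000000


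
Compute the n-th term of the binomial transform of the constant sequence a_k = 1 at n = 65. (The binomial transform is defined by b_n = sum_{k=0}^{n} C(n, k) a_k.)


With a_k = 1 for all k, b_n = sum_{k=0}^{n} C(n, k) = 2^n by the binomial theorem.
For n = 65: 2^65 = 36893488147419103232.

36893488147419103232


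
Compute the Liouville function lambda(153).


The Liouville function is lambda(k) = (-1)^Omega(k), where Omega(k) counts the prime factors of k with multiplicity.
Factoring: 153 = 3 * 3 * 17, so Omega(153) = 3.
lambda(153) = (-1)^3 = -1.

-1


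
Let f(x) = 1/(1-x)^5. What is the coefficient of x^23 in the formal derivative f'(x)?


Differentiate: d/dx [ 1/(1-x)^r ] = r / (1-x)^(r+1).
Here r = 5, so f'(x) = 5 / (1-x)^6.
The expansion of 1/(1-x)^(r+1) has coefficient of x^n equal to C(n+r, r).
So the coefficient of x^23 in f'(x) is
5 * C(28, 5) = 5 * 98280 = 491400

491400


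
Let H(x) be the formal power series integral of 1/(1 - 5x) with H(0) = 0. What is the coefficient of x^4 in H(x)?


1/(1 - 5x) = sum_{k>=0} 5^k x^k. Integrating termwise with H(0) = 0:
H(x) = sum_{k>=0} 5^k x^(k+1) / (k+1) = sum_{m>=1} 5^(m-1) x^m / m.
For m = 4: 5^3/4 = 125/4 = 125/4.

125/4


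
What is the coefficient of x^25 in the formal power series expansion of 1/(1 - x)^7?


The negative binomial / multiset identity is
1/(1 - x)^r = sum_{k>=0} C(k + r - 1, r - 1) x^k.
Here r = 7 and k = 25, so the coefficient is
C(25 + 6, 6) = C(31, 6)
= 736281

736281


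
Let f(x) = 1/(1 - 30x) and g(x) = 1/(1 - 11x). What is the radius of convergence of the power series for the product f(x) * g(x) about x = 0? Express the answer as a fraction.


The radius of 1/(1 - 30x) is 1/30 (nearest singularity at x = 1/30), and the radius of 1/(1 - 11x) is 1/11.
The product f(x)*g(x) = 1/((1 - 30x)(1 - 11x)) has singularities at both 1/30 and 1/11, so its radius of convergence is the distance to the nearest one:
min(1/30, 1/11) = 1/30.

1/30


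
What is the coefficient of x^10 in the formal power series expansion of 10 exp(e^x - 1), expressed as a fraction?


exp(e^x - 1) is the exponential generating function for the Bell numbers Bell_k: exp(e^x - 1) = sum_{k>=0} Bell_k x^k / k!.
So the coefficient of x^10 in 10 exp(e^x - 1) is 10 Bell_10 / 10!.
Computing: Bell_10 = 115975 and 10! = 3628800, giving
10 * 115975/3628800 = 23195/72576.

23195/72576


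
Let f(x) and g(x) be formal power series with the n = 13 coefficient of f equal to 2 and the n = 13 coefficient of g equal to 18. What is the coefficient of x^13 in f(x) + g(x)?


Addition of formal power series is termwise.
The coefficient of x^13 in f + g = 2 + 18
= 20

20


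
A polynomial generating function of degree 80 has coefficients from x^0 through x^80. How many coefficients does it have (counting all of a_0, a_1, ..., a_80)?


A polynomial of degree 80 takes the form a_0 + a_1 x + ... + a_80 x^80.
The number of coefficients is 80 + 1 = 81.

81


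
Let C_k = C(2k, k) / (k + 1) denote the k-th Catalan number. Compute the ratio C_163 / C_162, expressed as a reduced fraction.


Using C_k = (2k)! / (k! (k+1)!), the ratio C_{k+1}/C_k simplifies to
C_{k+1}/C_k = [(2k+2)! / ((k+1)! (k+2)!)] * [k! (k+1)! / (2k)!]
 = (2k+2)(2k+1) / ((k+1)(k+2)) = 2(2k+1) / (k+2).
For k = 162: 2(2*162 + 1) / (162 + 2) = 650/164 = 325/82.

325/82


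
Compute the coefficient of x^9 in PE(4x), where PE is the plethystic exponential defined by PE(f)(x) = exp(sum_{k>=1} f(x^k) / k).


With f(x) = 4x, the exponent is sum_{k>=1} 4 x^k / k = 4 * (-ln(1 - x)). Exponentiating:
PE(4x) = exp(-4 ln(1 - x)) = 1/(1 - x)^4.
By the negative binomial expansion, [x^n] 1/(1 - x)^4 = C(n + 3, 3).
For n = 9: C(12, 3) = 220.

220


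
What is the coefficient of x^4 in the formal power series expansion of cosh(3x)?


The Maclaurin series is cosh(t) = sum_{m>=0} t^(2m) / (2m)!, so substituting t = 3x, only even powers of x are nonzero, with coefficient of x^(2m) equal to 3^(2m) / (2m)!.
For x^4 the coefficient is 3^4/4! = 81/24 = 27/8.

27/8


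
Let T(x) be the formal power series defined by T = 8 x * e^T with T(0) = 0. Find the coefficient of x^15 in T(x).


Apply the Lagrange inversion formula: if T = 8 x * phi(T) with phi(t) = e^t, then
[x^n] T = 8^n * (1/n) [t^(n-1)] phi(t)^n = 8^n * (1/n) [t^(n-1)] e^(n t) = 8^n * (1/n) * n^(n-1) / (n-1)! = 8^n * n^(n-1) / n!.
When c = 1 this is the Cayley count of rooted labeled trees on n vertices, divided by n!.
For n = 15: 8^15 * 15^14 / 15! = 35184372088832 * 29192926025390625/1307674368000 = 5503765708800000000000/7007.

5503765708800000000000/7007


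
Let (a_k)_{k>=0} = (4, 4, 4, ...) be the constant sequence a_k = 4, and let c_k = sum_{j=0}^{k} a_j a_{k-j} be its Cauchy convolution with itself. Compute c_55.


Since a_j = 4 for all j >= 0, the convolution sum becomes
c_k = sum_{j=0}^{k} 4 * 4 = 16 * (k + 1).
Equivalently, the generating function of (a_k) is 4/(1 - x) and its square is 16/(1 - x)^2 = sum_{k>=0} 16(k + 1) x^k.
For k = 55: 16 * 56 = 896.

896


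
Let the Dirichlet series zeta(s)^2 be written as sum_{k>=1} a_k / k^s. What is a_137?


The Dirichlet convolution of the constant function 1 with itself gives (1 * 1)(k) = sum_{d | k} 1 = d(k), the number of positive divisors of k.
Since zeta(s) = sum_{k>=1} 1/k^s, we have zeta(s)^2 = sum_{k>=1} d(k)/k^s, so a_k = d(k).
For k = 137: the divisors are 1, 137.
Count = 2.

2


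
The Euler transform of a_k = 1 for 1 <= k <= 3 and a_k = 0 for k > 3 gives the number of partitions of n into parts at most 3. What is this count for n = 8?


Partitions of 8 into parts at most 3:
Using generating function (1-x)^(-1)(1-x^2)^(-1)(1-x^3)^(-1),
the coefficient of x^8 = 10

10


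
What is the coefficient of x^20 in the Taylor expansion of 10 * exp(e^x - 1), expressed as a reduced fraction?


exp(e^x - 1) = sum_{k>=0} Bell_k x^k / k!, where Bell_k is the k-th Bell number.
So the coefficient of x^20 is 10 * Bell_20 / 20!.
Computing: Bell_20 = 51724158235372 and 20! = 2432902008176640000, giving
10 * 51724158235372/2432902008176640000 = 263898766507/1241276534784000.

263898766507/1241276534784000


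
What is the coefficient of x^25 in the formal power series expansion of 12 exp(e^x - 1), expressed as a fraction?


exp(e^x - 1) is the exponential generating function for the Bell numbers Bell_k: exp(e^x - 1) = sum_{k>=0} Bell_k x^k / k!.
So the coefficient of x^25 in 12 exp(e^x - 1) is 12 Bell_25 / 25!.
Computing: Bell_25 = 4638590332229999353 and 25! = 15511210043330985984000000, giving
12 * 4638590332229999353/15511210043330985984000000 = 356814640940769181/99430833611096064000000.

356814640940769181/99430833611096064000000


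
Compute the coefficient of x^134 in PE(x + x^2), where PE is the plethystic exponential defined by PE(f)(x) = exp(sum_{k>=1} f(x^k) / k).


With f(x) = x + x^2, the exponent is sum_{k>=1} (x^k + x^(2k)) / k = -ln(1 - x) - ln(1 - x^2). Exponentiating:
PE(x + x^2) = 1 / ((1 - x)(1 - x^2)).
This is the generating function for partitions of n into parts of size 1 or 2. The number of 2's can be any j in 0..67, and the rest are 1's, so
[x^134] = floor(134/2) + 1 = 68.

68


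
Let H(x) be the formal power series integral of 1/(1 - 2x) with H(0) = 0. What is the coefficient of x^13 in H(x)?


1/(1 - 2x) = sum_{k>=0} 2^k x^k. Integrating termwise with H(0) = 0:
H(x) = sum_{k>=0} 2^k x^(k+1) / (k+1) = sum_{m>=1} 2^(m-1) x^m / m.
For m = 13: 2^12/13 = 4096/13 = 4096/13.

4096/13


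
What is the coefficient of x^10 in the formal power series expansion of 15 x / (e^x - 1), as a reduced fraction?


The exponential generating function for Bernoulli numbers is
x / (e^x - 1) = sum_{k>=0} B_k x^k / k!.
So the coefficient of x^10 in 15 x / (e^x - 1) is 15 B_10 / 10!.
Computing: B_10 = 5/66, 10! = 3628800, giving
15 * 5/66 / 3628800 = 1/3193344.

1/3193344


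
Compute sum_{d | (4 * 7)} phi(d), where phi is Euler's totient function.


First, 4 * 7 = 28. One classical identity is sum_{d | n} phi(d) = n (each k in [1, n] has a unique gcd with n, and among the k's with gcd(k, n) = n/d there are phi(d) of them). So the sum equals 28. We also verify directly:
Divisors of 28: 1, 2, 4, 7, 14, 28.
phi values: 1, 1, 2, 6, 6, 12.
Sum = 28.

28


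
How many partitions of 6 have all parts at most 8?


Using the generating function (1-x)^(-1)(1-x^2)^(-1)...(1-x^8)^(-1),
the coefficient of x^6 counts these restricted partitions.
Result = 11

11


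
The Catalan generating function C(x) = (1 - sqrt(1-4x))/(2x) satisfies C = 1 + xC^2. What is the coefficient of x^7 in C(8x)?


Substituting x -> 8x scales the n-th coefficient by 8^n, so [x^7] C(8x) = 8^7 * C_7.
C_7 = C(2*7, 7)/(8) = 3432/8 = 429.
So 8^7 * 429 = 2097152 * 429 = 899678208.

899678208


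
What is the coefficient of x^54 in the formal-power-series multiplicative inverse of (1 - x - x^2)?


Let the inverse be f(x) = sum_{k>=0} a_k x^k. From f(x) * (1 - x - x^2) = 1 and matching coefficients:
 x^0: a_0 = 1.
 x^1: a_1 - a_0 = 0, so a_1 = 1.
 x^k (k >= 2): a_k - a_{k-1} - a_{k-2} = 0, i.e. a_k = a_{k-1} + a_{k-2}.
This is the Fibonacci-type recurrence shifted so that a_0 = a_1 = 1.
Iterating: a_0=1, a_1=1, a_2=2, a_3=3, a_4=5, a_5=8, a_6=13, a_7=21, a_8=34, a_9=55, ...
a_54 = 139583862445.

139583862445


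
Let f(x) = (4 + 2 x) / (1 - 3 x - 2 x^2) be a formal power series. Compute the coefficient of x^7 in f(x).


Write f(x) = sum_{k>=0} a_k x^k. Multiplying both sides by 1 - 3 x - 2 x^2 gives
(1 - 3 x - 2 x^2) sum_{k>=0} a_k x^k = 4 + 2 x.
Matching coefficients:
 x^0: a_0 = 4
 x^1: a_1 - 3 a_0 = 2  =>  a_1 = 3*4 + 2 = 14
 x^k (k >= 2): a_k = 3 a_{k-1} + 2 a_{k-2}.
Iterating: a_2 = 50, a_3 = 178, a_4 = 634, a_5 = 2258, a_6 = 8042, a_7 = 28642.
So the coefficient of x^7 is 28642.

28642


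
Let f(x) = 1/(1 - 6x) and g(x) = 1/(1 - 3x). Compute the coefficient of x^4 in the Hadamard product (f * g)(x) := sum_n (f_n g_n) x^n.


f has coefficients f_k = 6^k and g has coefficients g_k = 3^k, so the Hadamard product has coefficient (f*g)_k = 6^k * 3^k = 18^k.
For k = 4: 18^4 = 104976.

104976


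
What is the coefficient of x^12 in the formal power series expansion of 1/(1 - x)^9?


The negative binomial / multiset identity is
1/(1 - x)^r = sum_{k>=0} C(k + r - 1, r - 1) x^k.
Here r = 9 and k = 12, so the coefficient is
C(12 + 8, 8) = C(20, 8)
= 125970

125970


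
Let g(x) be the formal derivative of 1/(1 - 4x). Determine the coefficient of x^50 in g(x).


Differentiate termwise: d/dx sum_{k>=0} 4^k x^k = sum_{k>=1} k 4^k x^(k-1) = sum_{j>=0} (j+1) 4^(j+1) x^j.
Equivalently, d/dx [1/(1 - 4x)] = 4/(1 - 4x)^2.
For j = 50: 51 * 4^51 = 51 * 5070602400912917605986812821504 = 258600722446558797905327453896704.

258600722446558797905327453896704


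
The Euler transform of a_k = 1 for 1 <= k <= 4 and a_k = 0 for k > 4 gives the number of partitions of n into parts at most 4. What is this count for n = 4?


Partitions of 4 into parts at most 4:
Using generating function (1-x)^(-1)(1-x^2)^(-1)...(1-x^4)^(-1),
the coefficient of x^4 = 5

5


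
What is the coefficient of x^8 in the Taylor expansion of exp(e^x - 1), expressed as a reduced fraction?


exp(e^x - 1) = sum_{k>=0} Bell_k x^k / k!, where Bell_k is the k-th Bell number.
So the coefficient of x^8 is Bell_8 / 8!.
Computing: Bell_8 = 4140 and 8! = 40320, giving
4140/40320 = 23/224.

23/224


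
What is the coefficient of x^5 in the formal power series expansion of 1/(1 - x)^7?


The expansion 1/(1 - x)^r = sum_{k>=0} C(k + r - 1, r - 1) x^k follows from the multiset / negative-binomial theorem (or from repeated differentiation of the geometric series).
For r = 7 and k = 5:
C(11, 6) = 39916800 / (720 * 120) = 462.

462


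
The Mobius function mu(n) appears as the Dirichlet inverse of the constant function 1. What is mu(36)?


36 has a squared prime factor, so mu(36) = 0.
Factorization reveals a repeated prime.

0


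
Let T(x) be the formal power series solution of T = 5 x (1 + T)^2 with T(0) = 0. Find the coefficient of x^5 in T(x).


Apply the Lagrange inversion formula: if T = 5 x * phi(T) with phi(t) = (1 + t)^2, then [x^n] T = 5^n * (1/n) [t^(n-1)] phi(t)^n = 5^n * (1/n) [t^(n-1)] (1 + t)^(2n) = 5^n * (1/n) C(2n, n-1).
Using the identity C(2n, n-1) = C(2n, n) * n / (n+1), the unscaled factor equals C(2n, n) / (n+1) = C_n, the n-th Catalan number.
For n = 5: C_5 = C(10, 5) / 6 = 252/6 = 42.
With the 5^5 = 3125 factor, the coefficient is 3125 * 42 = 131250.

131250


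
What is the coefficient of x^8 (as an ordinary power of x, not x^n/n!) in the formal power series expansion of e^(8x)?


The exponential series is e^y = sum_{k>=0} y^k / k!. Substituting y = 8x gives
e^(8x) = sum_{k>=0} 8^k x^k / k!.
So the coefficient of x^n is a^n/n! with a = 8, n = 8:
8^8 / 8! = 16777216/40320 = 131072/315

131072/315


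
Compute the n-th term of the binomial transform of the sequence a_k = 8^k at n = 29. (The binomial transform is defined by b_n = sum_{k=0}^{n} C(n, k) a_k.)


With a_k = 8^k, b_n = sum_{k=0}^{n} C(n, k) 8^k = (1 + 8)^n by the binomial theorem.
For n = 29: (1 + 8)^29 = 9^29 = 4710128697246244834921603689.

4710128697246244834921603689


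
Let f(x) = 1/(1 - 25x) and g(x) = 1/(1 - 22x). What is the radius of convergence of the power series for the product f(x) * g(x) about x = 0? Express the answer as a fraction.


The radius of 1/(1 - 25x) is 1/25 (nearest singularity at x = 1/25), and the radius of 1/(1 - 22x) is 1/22.
The product f(x)*g(x) = 1/((1 - 25x)(1 - 22x)) has singularities at both 1/25 and 1/22, so its radius of convergence is the distance to the nearest one:
min(1/25, 1/22) = 1/25.

1/25


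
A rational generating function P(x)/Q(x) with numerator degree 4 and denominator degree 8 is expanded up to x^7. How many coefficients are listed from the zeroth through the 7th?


Expanding up to x^7 gives the coefficients for x^0, x^1, ..., x^7.
That is 7 + 1 = 8 coefficients in total.

8


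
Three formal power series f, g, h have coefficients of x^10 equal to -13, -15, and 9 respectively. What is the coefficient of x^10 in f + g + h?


Series addition is componentwise:
-13 + -15 + 9
= -19

-19


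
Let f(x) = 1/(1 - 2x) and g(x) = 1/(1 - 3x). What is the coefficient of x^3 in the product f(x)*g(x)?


The coefficient of x^n in f*g is the Cauchy product: sum_{k=0}^{n} a^k * b^(n-k).
With a=2, b=3, n=3:
sum_{k=0}^{3} 2^k * 3^(3-k)
= 65

65


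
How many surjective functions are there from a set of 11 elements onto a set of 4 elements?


By inclusion-exclusion on which target elements are missed, the number of surjections from an n-set onto a k-set is
surj(n, k) = sum_{j=0}^{k} (-1)^j C(k, j) (k - j)^n.
Equivalently surj(n, k) = k! * S(n, k), where S(n, k) is the Stirling number of the second kind.
For n = 11, k = 4:
S(11, 4) = 145750, so
surj = 4! * 145750 = 24 * 145750 = 3498000.

3498000


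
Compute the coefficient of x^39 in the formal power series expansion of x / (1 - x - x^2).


Let f(x) = sum_{k>=0} a_k x^k. Multiplying f(x) * (1 - x - x^2) = x and matching coefficients gives a_0 = 0, a_1 = 1, and a_k = a_{k-1} + a_{k-2} for k >= 2. These are the Fibonacci numbers F_k.
Iterating from F_0 = 0, F_1 = 1:
F_0=0, F_1=1, F_2=1, F_3=2, F_4=3, F_5=5, F_6=8, F_7=13, F_8=21, F_9=34, ...
F_39 = 63245986.

63245986


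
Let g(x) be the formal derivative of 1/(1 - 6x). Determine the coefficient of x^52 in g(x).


Differentiate termwise: d/dx sum_{k>=0} 6^k x^k = sum_{k>=1} k 6^k x^(k-1) = sum_{j>=0} (j+1) 6^(j+1) x^j.
Equivalently, d/dx [1/(1 - 6x)] = 6/(1 - 6x)^2.
For j = 52: 53 * 6^53 = 53 * 174588755932389037098918153698611839369216 = 9253204064416618966242662146026427486568448.

9253204064416618966242662146026427486568448


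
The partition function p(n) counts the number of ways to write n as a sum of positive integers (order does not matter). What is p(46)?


Using the generating function prod_{k>=1} 1/(1-x^k), we compute p(46).
By dynamic programming over parts 1 through 46:
p(46) = 105558

105558


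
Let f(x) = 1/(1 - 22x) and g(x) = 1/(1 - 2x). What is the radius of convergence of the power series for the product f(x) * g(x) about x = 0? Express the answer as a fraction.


The radius of 1/(1 - 22x) is 1/22 (nearest singularity at x = 1/22), and the radius of 1/(1 - 2x) is 1/2.
The product f(x)*g(x) = 1/((1 - 22x)(1 - 2x)) has singularities at both 1/22 and 1/2, so its radius of convergence is the distance to the nearest one:
min(1/22, 1/2) = 1/22.

1/22


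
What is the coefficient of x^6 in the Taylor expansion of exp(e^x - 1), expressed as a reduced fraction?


exp(e^x - 1) = sum_{k>=0} Bell_k x^k / k!, where Bell_k is the k-th Bell number.
So the coefficient of x^6 is Bell_6 / 6!.
Computing: Bell_6 = 203 and 6! = 720, giving
203/720 = 203/720.

203/720


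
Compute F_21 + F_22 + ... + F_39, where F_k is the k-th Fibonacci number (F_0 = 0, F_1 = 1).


Use the identity sum_{k=0}^{N} F_k = F_{N+2} - 1 (which follows from F_{k+2} - F_{k+1} = F_k). Then
sum_{k=21}^{39} F_k = (F_{41} - 1) - (F_{22} - 1) = F_{41} - F_{22}.
Computing: F_{41} = 165580141, F_{22} = 17711, so
Sum = 165580141 - 17711 = 165562430.

165562430


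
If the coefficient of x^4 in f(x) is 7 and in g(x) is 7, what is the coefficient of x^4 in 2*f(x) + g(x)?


Scalar multiplication scales coefficients: 2 * 7 = 14.
Then add the g coefficient: 14 + 7
= 21

21


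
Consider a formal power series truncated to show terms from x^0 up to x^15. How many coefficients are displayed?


From x^0 to x^15 inclusive, the count is 15 - 0 + 1 = 16.

16


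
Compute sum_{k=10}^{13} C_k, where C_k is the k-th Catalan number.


C_10 through C_13: 16796, 58786, 208012, 742900
Sum = 16796 + 58786 + 208012 + 742900
= 1026494

1026494


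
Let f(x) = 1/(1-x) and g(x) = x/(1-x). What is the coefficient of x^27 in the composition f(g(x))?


First simplify the composition: f(g(x)) = 1/(1 - x/(1-x)) = (1-x)/((1-x) - x) = (1-x)/(1-2x).
Now extract the coefficient. Write (1-x)/(1-2x) = 1/(1-2x) - x/(1-2x).
The coefficient of x^n in 1/(1-2x) is 2^n, and in x/(1-2x) is 2^(n-1) (for n >= 1).
So the coefficient of x^27 is 2^27 - 2^26 = 134217728 - 67108864 = 67108864.

67108864


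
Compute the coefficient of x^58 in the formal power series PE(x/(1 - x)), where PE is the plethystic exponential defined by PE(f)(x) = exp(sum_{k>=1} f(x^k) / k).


For f(x) = x/(1 - x) we have
sum_{k>=1} f(x^k) / k = sum_{k>=1} (1/k) * x^k / (1 - x^k) = sum_{k, m >= 1} x^(k m) / k,
which after exponentiating simplifies to
PE(x/(1 - x)) = prod_{k>=1} 1 / (1 - x^k).
This is the generating function for the partition function p(n), so the coefficient of x^58 is p(58).
Computing p(58) by dynamic programming over parts 1, 2, ..., 58: p(58) = 715220.

715220


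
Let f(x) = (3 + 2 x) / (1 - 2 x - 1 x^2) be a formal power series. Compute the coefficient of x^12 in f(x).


Write f(x) = sum_{k>=0} a_k x^k. Multiplying both sides by 1 - 2 x - 1 x^2 gives
(1 - 2 x - 1 x^2) sum_{k>=0} a_k x^k = 3 + 2 x.
Matching coefficients:
 x^0: a_0 = 3
 x^1: a_1 - 2 a_0 = 2  =>  a_1 = 2*3 + 2 = 8
 x^k (k >= 2): a_k = 2 a_{k-1} + 1 a_{k-2}.
Iterating: a_2 = 19, a_3 = 46, a_4 = 111, a_5 = 268, a_6 = 647, a_7 = 1562, a_8 = 3771, a_9 = 9104, a_10 = 21979, a_11 = 53062, a_12 = 128103.
So the coefficient of x^12 is 128103.

128103


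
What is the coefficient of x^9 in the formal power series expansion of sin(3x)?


The Maclaurin series is sin(t) = sum_{k>=0} (-1)^k t^(2k+1) / (2k+1)!, so substituting t = 3x, only odd powers of x are nonzero, with coefficient of x^(2k+1) equal to (-1)^k 3^(2k+1) / (2k+1)!.
Write 9 = 2*4 + 1, giving the coefficient (-1)^4 * 3^9 / 9! = 19683/362880 = 243/4480.

243/4480


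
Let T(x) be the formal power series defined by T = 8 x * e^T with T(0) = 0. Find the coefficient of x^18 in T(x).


Apply the Lagrange inversion formula: if T = 8 x * phi(T) with phi(t) = e^t, then
[x^n] T = 8^n * (1/n) [t^(n-1)] phi(t)^n = 8^n * (1/n) [t^(n-1)] e^(n t) = 8^n * (1/n) * n^(n-1) / (n-1)! = 8^n * n^(n-1) / n!.
When c = 1 this is the Cayley count of rooted labeled trees on n vertices, divided by n!.
For n = 18: 8^18 * 18^17 / 18! = 18014398509481984 * 2185911559738696531968/6402373705728000 = 91580367978306252441724649472/14889875.

91580367978306252441724649472/14889875


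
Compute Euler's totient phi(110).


phi(n) counts integers in [1, n] coprime to n. Using the multiplicative formula phi(n) = n * prod_{p | n} (1 - 1/p):
110 = 2 * 5 * 11, so
phi(110) = 110 * (1 - 1/2) * (1 - 1/5) * (1 - 1/11) = 40.

40


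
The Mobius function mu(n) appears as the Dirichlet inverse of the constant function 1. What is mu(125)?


125 has a squared prime factor, so mu(125) = 0.
Factorization reveals a repeated prime.

0


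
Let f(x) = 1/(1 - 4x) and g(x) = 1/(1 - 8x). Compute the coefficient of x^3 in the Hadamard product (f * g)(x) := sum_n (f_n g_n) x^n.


f has coefficients f_k = 4^k and g has coefficients g_k = 8^k, so the Hadamard product has coefficient (f*g)_k = 4^k * 8^k = 32^k.
For k = 3: 32^3 = 32768.

32768


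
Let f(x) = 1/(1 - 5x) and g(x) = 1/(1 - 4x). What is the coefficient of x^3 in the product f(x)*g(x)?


The coefficient of x^n in f*g is the Cauchy product: sum_{k=0}^{n} a^k * b^(n-k).
With a=5, b=4, n=3:
sum_{k=0}^{3} 5^k * 4^(3-k)
= 369

369


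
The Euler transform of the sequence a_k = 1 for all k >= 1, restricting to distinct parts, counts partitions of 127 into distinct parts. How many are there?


Partitions of 127 into distinct parts can be computed via generating function.
Product (1+x)(1+x^2)(1+x^3)...
The coefficient of x^127 = 3725410

3725410


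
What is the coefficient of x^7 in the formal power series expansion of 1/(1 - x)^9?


The negative binomial / multiset identity is
1/(1 - x)^r = sum_{k>=0} C(k + r - 1, r - 1) x^k.
Here r = 9 and k = 7, so the coefficient is
C(7 + 8, 8) = C(15, 8)
= 6435

6435


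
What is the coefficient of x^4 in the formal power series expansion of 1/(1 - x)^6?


The expansion 1/(1 - x)^r = sum_{k>=0} C(k + r - 1, r - 1) x^k follows from the multiset / negative-binomial theorem (or from repeated differentiation of the geometric series).
For r = 6 and k = 4:
C(9, 5) = 362880 / (120 * 24) = 126.

126


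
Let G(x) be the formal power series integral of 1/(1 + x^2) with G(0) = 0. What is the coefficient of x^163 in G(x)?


1/(1 + x^2) = sum_{j>=0} (-1)^j x^(2j). Integrating termwise with G(0) = 0:
G(x) = sum_{j>=0} (-1)^j x^(2j+1) / (2j+1) = arctan(x).
Only odd powers are nonzero. For x^163 write 163 = 2*81 + 1, giving
(-1)^81 / 163 = -1/163 = -1/163.

-1/163


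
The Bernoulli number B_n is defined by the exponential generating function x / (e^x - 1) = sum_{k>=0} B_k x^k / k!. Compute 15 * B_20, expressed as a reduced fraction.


Bernoulli numbers can also be computed recursively via B_0 = 1 and sum_{j=0}^{m} C(m+1, j) B_j = 0 for m >= 1. Odd-index Bernoulli numbers vanish for k >= 3.
Computing B_20 = -174611/330, so 15 * B_20 = 15 * -174611/330 = -174611/22.

-174611/22


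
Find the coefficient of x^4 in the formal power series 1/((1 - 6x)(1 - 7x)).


By partial fractions or Cauchy convolution:
The coefficient equals sum_{k=0}^{4} 6^k * 7^(4-k).
= 9031

9031
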